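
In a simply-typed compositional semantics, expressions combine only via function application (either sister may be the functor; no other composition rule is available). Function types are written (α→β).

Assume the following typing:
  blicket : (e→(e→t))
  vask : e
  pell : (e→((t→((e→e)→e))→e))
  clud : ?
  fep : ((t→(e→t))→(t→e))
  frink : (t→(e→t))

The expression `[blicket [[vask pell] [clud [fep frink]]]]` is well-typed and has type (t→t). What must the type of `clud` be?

[blicket [[vask pell] [clud [fep frink]]]] is required to be (t→t). blicket : (e→(e→t)) cannot yield (t→t) as functor, so [[vask pell] [clud [fep frink]]] : ((e→(e→t))→(t→t)).
[[vask pell] [clud [fep frink]]] is required to be ((e→(e→t))→(t→t)). [vask pell] : ((t→((e→e)→e))→e) cannot yield ((e→(e→t))→(t→t)) as functor, so [clud [fep frink]] : (((t→((e→e)→e))→e)→((e→(e→t))→(t→t))).
[clud [fep frink]] is required to be (((t→((e→e)→e))→e)→((e→(e→t))→(t→t))). [fep frink] : (t→e) cannot yield (((t→((e→e)→e))→e)→((e→(e→t))→(t→t))) as functor, so clud : ((t→e)→(((t→((e→e)→e))→e)→((e→(e→t))→(t→t)))).

((t→e)→(((t→((e→e)→e))→e)→((e→(e→t))→(t→t))))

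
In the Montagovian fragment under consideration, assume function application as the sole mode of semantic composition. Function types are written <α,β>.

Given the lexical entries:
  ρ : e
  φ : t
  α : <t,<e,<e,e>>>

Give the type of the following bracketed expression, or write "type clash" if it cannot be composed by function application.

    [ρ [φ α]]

<e,e>

At [φ α], α : <t,<e,<e,e>>> takes φ : t, giving <e,<e,e>>.
At [ρ [φ α]], [φ α] : <e,<e,e>> takes ρ : e, giving <e,e>.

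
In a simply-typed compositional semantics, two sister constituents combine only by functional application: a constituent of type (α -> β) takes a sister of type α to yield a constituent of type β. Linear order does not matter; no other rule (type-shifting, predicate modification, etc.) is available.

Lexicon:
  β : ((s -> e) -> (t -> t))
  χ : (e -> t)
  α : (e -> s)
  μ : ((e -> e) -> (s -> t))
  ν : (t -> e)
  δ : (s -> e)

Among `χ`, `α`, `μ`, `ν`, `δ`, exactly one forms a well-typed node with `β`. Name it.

χ : (e -> t) — no; β wants (s -> e), and χ wants e.
α : (e -> s) — no; β wants (s -> e), and α wants e.
μ : ((e -> e) -> (s -> t)) — no; β wants (s -> e), and μ wants (e -> e).
ν : (t -> e) — no; β wants (s -> e), and ν wants t.
δ — combines: β : ((s -> e) -> (t -> t)) takes δ : (s -> e) as argument, giving (t -> t).

δ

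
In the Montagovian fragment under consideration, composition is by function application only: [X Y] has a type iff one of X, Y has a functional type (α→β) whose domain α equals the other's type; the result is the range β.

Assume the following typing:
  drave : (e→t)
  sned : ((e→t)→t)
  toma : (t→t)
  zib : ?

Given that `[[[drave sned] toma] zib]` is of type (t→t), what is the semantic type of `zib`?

For [[[drave sned] toma] zib] to have type (t→t) with [[drave sned] toma] of type t, zib must be the function: zib : (t→(t→t)).

(t→(t→t))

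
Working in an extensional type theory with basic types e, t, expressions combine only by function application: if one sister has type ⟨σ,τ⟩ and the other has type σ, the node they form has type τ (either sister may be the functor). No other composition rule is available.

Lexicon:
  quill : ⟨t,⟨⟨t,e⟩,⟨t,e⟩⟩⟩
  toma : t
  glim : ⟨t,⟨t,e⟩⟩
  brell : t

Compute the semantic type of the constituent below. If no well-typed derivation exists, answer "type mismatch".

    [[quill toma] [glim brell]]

[quill toma] — quill of type ⟨t,⟨⟨t,e⟩,⟨t,e⟩⟩⟩ combines with toma of type t: type ⟨⟨t,e⟩,⟨t,e⟩⟩.
[glim brell] — glim of type ⟨t,⟨t,e⟩⟩ combines with brell of type t: type ⟨t,e⟩.
[[quill toma] [glim brell]] — [quill toma] of type ⟨⟨t,e⟩,⟨t,e⟩⟩ combines with [glim brell] of type ⟨t,e⟩: type ⟨t,e⟩.

⟨t,e⟩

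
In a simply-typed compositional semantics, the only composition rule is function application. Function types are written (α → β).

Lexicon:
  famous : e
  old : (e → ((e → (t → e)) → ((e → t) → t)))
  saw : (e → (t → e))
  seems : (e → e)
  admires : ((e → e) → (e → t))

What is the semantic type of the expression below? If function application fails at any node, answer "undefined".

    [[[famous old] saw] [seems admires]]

At [famous old], old : (e → ((e → (t → e)) → ((e → t) → t))) takes famous : e, giving ((e → (t → e)) → ((e → t) → t)).
At [[famous old] saw], [famous old] : ((e → (t → e)) → ((e → t) → t)) takes saw : (e → (t → e)), giving ((e → t) → t).
At [seems admires], admires : ((e → e) → (e → t)) takes seems : (e → e), giving (e → t).
At [[[famous old] saw] [seems admires]], [[famous old] saw] : ((e → t) → t) takes [seems admires] : (e → t), giving t.

t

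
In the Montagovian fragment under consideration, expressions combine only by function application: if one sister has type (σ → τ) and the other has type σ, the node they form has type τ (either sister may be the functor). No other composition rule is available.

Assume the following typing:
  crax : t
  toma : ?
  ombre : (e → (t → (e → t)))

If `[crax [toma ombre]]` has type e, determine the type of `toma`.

((e → (t → (e → t))) → (t → e))

At [crax [toma ombre]] (required: e): crax is t, which is not a function with range e; hence [toma ombre] is the functor — type (t → e).
At [toma ombre] (required: (t → e)): ombre is (e → (t → (e → t))), which is not a function with range (t → e); hence toma is the functor — type ((e → (t → (e → t))) → (t → e)).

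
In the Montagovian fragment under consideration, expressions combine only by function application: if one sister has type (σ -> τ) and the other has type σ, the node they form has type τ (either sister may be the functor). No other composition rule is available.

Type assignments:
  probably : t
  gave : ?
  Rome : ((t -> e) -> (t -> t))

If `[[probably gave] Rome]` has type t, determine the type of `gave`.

[[probably gave] Rome] is required to be t. Rome : ((t -> e) -> (t -> t)) cannot yield t as functor, so [probably gave] : (((t -> e) -> (t -> t)) -> t).
[probably gave] is required to be (((t -> e) -> (t -> t)) -> t). probably : t cannot yield (((t -> e) -> (t -> t)) -> t) as functor, so gave : (t -> (((t -> e) -> (t -> t)) -> t)).

(t -> (((t -> e) -> (t -> t)) -> t))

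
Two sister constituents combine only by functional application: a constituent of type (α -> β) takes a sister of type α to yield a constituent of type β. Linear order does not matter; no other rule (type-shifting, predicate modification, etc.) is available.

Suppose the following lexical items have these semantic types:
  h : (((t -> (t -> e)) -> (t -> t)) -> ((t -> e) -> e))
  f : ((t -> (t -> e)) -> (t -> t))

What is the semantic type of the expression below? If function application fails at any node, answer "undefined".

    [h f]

[h f]: functor h : (((t -> (t -> e)) -> (t -> t)) -> ((t -> e) -> e)), argument f : ((t -> (t -> e)) -> (t -> t)); result ((t -> e) -> e).

((t -> e) -> e)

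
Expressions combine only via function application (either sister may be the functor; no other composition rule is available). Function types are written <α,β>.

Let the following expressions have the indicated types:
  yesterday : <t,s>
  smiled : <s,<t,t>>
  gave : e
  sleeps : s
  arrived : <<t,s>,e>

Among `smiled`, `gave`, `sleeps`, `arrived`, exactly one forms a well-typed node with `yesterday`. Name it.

smiled : <s,<t,t>> — yesterday needs t; smiled needs s; neither fits.
gave : e — yesterday needs t; gave needs nothing (atomic); neither fits.
sleeps : s — yesterday needs t; sleeps needs nothing (atomic); neither fits.
arrived — combines: arrived : <<t,s>,e> takes yesterday : <t,s> as argument, giving e.

arrived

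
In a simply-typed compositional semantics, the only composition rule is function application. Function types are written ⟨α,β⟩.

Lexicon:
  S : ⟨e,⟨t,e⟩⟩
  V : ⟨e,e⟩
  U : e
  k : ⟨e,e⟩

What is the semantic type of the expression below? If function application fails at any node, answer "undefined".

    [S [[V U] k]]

At [V U], V : ⟨e,e⟩ takes U : e, giving e.
At [[V U] k], k : ⟨e,e⟩ takes [V U] : e, giving e.
At [S [[V U] k]], S : ⟨e,⟨t,e⟩⟩ takes [[V U] k] : e, giving ⟨t,e⟩.

⟨t,e⟩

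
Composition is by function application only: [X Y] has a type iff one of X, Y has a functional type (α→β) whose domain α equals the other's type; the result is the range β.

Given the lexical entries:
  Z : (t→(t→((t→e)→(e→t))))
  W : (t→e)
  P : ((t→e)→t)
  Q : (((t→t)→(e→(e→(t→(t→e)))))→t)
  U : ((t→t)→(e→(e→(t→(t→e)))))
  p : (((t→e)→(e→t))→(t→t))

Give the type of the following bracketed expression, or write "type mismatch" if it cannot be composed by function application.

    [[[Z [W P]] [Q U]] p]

[W P]: ((t→e)→t) applied to (t→e) yields t.
[Z [W P]]: (t→(t→((t→e)→(e→t)))) applied to t yields (t→((t→e)→(e→t))).
[Q U]: (((t→t)→(e→(e→(t→(t→e)))))→t) applied to ((t→t)→(e→(e→(t→(t→e))))) yields t.
[[Z [W P]] [Q U]]: (t→((t→e)→(e→t))) applied to t yields ((t→e)→(e→t)).
[[[Z [W P]] [Q U]] p]: (((t→e)→(e→t))→(t→t)) applied to ((t→e)→(e→t)) yields (t→t).

(t→t)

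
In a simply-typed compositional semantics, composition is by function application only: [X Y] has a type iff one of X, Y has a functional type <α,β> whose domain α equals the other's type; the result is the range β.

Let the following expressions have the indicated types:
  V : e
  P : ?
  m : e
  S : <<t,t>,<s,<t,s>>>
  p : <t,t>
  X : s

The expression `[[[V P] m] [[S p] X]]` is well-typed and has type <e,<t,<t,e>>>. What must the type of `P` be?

At [[[V P] m] [[S p] X]] (required: <e,<t,<t,e>>>): [[S p] X] is <t,s>, which is not a function with range <e,<t,<t,e>>>; hence [[V P] m] is the functor — type <<t,s>,<e,<t,<t,e>>>>.
At [[V P] m] (required: <<t,s>,<e,<t,<t,e>>>>): m is e, which is not a function with range <<t,s>,<e,<t,<t,e>>>>; hence [V P] is the functor — type <e,<<t,s>,<e,<t,<t,e>>>>>.
At [V P] (required: <e,<<t,s>,<e,<t,<t,e>>>>>): V is e, which is not a function with range <e,<<t,s>,<e,<t,<t,e>>>>>; hence P is the functor — type <e,<e,<<t,s>,<e,<t,<t,e>>>>>>.

<e,<e,<<t,s>,<e,<t,<t,e>>>>>>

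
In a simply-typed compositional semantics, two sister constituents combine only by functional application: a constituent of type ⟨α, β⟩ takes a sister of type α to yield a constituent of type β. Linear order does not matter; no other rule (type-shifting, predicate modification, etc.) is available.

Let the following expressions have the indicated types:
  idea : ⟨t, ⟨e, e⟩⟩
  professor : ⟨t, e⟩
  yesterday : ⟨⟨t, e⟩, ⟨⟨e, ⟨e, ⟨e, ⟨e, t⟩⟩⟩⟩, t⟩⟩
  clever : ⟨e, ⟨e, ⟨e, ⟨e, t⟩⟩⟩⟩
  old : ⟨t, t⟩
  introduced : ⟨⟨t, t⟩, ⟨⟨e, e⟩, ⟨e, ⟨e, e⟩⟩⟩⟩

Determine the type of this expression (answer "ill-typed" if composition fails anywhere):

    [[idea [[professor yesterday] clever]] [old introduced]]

[professor yesterday]: functor yesterday : ⟨⟨t, e⟩, ⟨⟨e, ⟨e, ⟨e, ⟨e, t⟩⟩⟩⟩, t⟩⟩, argument professor : ⟨t, e⟩; result ⟨⟨e, ⟨e, ⟨e, ⟨e, t⟩⟩⟩⟩, t⟩.
[[professor yesterday] clever]: functor [professor yesterday] : ⟨⟨e, ⟨e, ⟨e, ⟨e, t⟩⟩⟩⟩, t⟩, argument clever : ⟨e, ⟨e, ⟨e, ⟨e, t⟩⟩⟩⟩; result t.
[idea [[professor yesterday] clever]]: functor idea : ⟨t, ⟨e, e⟩⟩, argument [[professor yesterday] clever] : t; result ⟨e, e⟩.
[old introduced]: functor introduced : ⟨⟨t, t⟩, ⟨⟨e, e⟩, ⟨e, ⟨e, e⟩⟩⟩⟩, argument old : ⟨t, t⟩; result ⟨⟨e, e⟩, ⟨e, ⟨e, e⟩⟩⟩.
[[idea [[professor yesterday] clever]] [old introduced]]: functor [old introduced] : ⟨⟨e, e⟩, ⟨e, ⟨e, e⟩⟩⟩, argument [idea [[professor yesterday] clever]] : ⟨e, e⟩; result ⟨e, ⟨e, e⟩⟩.

⟨e, ⟨e, e⟩⟩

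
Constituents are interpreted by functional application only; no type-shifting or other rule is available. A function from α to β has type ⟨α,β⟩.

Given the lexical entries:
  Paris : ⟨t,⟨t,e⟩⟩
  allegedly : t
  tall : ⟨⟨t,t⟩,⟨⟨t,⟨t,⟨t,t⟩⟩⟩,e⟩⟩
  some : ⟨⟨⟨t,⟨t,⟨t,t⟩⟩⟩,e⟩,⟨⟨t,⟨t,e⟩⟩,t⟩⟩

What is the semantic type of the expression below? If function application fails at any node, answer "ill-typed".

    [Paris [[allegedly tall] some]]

[allegedly tall]: t and ⟨⟨t,t⟩,⟨⟨t,⟨t,⟨t,t⟩⟩⟩,e⟩⟩ cannot combine by function application — type clash.

ill-typed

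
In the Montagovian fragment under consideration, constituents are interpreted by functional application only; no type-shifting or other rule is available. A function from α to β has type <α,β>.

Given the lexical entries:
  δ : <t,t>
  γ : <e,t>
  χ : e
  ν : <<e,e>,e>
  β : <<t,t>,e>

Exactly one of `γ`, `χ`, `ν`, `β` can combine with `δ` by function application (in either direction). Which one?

β

γ : <e,t> — does not combine with δ.
χ : e — does not combine with δ.
ν : <<e,e>,e> — does not combine with δ.
β — combines: β : <<t,t>,e> takes δ : <t,t> as argument, giving e.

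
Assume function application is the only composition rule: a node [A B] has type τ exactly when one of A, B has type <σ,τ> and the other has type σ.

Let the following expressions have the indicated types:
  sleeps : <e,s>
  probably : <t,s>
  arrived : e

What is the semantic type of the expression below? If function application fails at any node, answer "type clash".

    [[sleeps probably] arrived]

[sleeps probably]: <e,s> with <t,s> — neither is a function whose domain matches the other; composition fails here.

type clash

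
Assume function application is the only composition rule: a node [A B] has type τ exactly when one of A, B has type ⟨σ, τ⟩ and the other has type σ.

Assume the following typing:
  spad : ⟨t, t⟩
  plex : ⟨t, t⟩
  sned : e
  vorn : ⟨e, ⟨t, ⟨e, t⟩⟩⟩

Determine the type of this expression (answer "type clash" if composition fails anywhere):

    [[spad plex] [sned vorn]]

type clash

[spad plex]: ⟨t, t⟩ with ⟨t, t⟩ — neither is a function whose domain matches the other; composition fails here.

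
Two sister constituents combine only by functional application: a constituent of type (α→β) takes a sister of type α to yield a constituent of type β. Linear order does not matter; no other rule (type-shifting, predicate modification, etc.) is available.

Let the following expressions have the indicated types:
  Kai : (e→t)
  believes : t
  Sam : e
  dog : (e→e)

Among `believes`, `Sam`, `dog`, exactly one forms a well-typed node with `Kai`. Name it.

believes : t — Kai needs e; believes needs nothing (atomic); neither fits.
Sam — combines: Kai : (e→t) takes Sam : e as argument, giving t.
dog : (e→e) — Kai needs e; dog needs e; neither fits.

Sam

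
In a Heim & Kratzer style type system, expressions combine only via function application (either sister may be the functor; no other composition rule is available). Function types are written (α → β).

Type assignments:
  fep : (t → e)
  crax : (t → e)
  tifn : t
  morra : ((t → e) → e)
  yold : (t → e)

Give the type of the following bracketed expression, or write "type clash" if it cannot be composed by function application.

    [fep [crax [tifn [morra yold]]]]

type clash

[morra yold]: ((t → e) → e) applied to (t → e) yields e.
[tifn [morra yold]]: t and e cannot combine by function application — type clash.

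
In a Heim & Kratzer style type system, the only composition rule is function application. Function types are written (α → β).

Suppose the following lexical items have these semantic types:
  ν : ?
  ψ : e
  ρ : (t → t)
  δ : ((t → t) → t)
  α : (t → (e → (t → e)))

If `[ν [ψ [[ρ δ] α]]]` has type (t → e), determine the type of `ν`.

((t → e) → (t → e))

[ν [ψ [[ρ δ] α]]] is required to be (t → e). [ψ [[ρ δ] α]] : (t → e) cannot yield (t → e) as functor, so ν : ((t → e) → (t → e)).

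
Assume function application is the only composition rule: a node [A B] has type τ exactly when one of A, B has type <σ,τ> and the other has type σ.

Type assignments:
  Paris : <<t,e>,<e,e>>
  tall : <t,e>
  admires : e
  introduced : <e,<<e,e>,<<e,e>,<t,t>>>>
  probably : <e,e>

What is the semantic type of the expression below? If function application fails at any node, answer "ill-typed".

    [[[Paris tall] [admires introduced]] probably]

<t,t>

[Paris tall]: Paris is <<t,e>,<e,e>>, tall is <t,e>; result <e,e>.
[admires introduced]: introduced is <e,<<e,e>,<<e,e>,<t,t>>>>, admires is e; result <<e,e>,<<e,e>,<t,t>>>.
[[Paris tall] [admires introduced]]: [admires introduced] is <<e,e>,<<e,e>,<t,t>>>, [Paris tall] is <e,e>; result <<e,e>,<t,t>>.
[[[Paris tall] [admires introduced]] probably]: [[Paris tall] [admires introduced]] is <<e,e>,<t,t>>, probably is <e,e>; result <t,t>.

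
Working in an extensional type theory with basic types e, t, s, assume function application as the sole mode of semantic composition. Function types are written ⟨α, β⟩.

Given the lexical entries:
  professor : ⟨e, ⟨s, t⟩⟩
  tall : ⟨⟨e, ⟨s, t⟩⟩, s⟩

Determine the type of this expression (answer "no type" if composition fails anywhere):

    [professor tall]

s

At [professor tall], tall : ⟨⟨e, ⟨s, t⟩⟩, s⟩ takes professor : ⟨e, ⟨s, t⟩⟩, giving s.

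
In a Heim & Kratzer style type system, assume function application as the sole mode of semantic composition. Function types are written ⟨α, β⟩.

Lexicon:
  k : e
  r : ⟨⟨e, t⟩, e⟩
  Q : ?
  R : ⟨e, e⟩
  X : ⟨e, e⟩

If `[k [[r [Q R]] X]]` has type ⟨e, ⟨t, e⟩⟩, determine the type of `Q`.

[k [[r [Q R]] X]] is required to be ⟨e, ⟨t, e⟩⟩. k : e cannot yield ⟨e, ⟨t, e⟩⟩ as functor, so [[r [Q R]] X] : ⟨e, ⟨e, ⟨t, e⟩⟩⟩.
[[r [Q R]] X] is required to be ⟨e, ⟨e, ⟨t, e⟩⟩⟩. X : ⟨e, e⟩ cannot yield ⟨e, ⟨e, ⟨t, e⟩⟩⟩ as functor, so [r [Q R]] : ⟨⟨e, e⟩, ⟨e, ⟨e, ⟨t, e⟩⟩⟩⟩.
[r [Q R]] is required to be ⟨⟨e, e⟩, ⟨e, ⟨e, ⟨t, e⟩⟩⟩⟩. r : ⟨⟨e, t⟩, e⟩ cannot yield ⟨⟨e, e⟩, ⟨e, ⟨e, ⟨t, e⟩⟩⟩⟩ as functor, so [Q R] : ⟨⟨⟨e, t⟩, e⟩, ⟨⟨e, e⟩, ⟨e, ⟨e, ⟨t, e⟩⟩⟩⟩⟩.
[Q R] is required to be ⟨⟨⟨e, t⟩, e⟩, ⟨⟨e, e⟩, ⟨e, ⟨e, ⟨t, e⟩⟩⟩⟩⟩. R : ⟨e, e⟩ cannot yield ⟨⟨⟨e, t⟩, e⟩, ⟨⟨e, e⟩, ⟨e, ⟨e, ⟨t, e⟩⟩⟩⟩⟩ as functor, so Q : ⟨⟨e, e⟩, ⟨⟨⟨e, t⟩, e⟩, ⟨⟨e, e⟩, ⟨e, ⟨e, ⟨t, e⟩⟩⟩⟩⟩⟩.

⟨⟨e, e⟩, ⟨⟨⟨e, t⟩, e⟩, ⟨⟨e, e⟩, ⟨e, ⟨e, ⟨t, e⟩⟩⟩⟩⟩⟩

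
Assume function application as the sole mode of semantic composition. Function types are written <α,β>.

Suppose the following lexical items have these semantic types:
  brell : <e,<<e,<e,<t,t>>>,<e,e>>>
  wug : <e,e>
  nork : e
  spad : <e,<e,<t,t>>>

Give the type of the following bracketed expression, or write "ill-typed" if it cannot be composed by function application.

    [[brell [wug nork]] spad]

<e,e>

[wug nork] — wug of type <e,e> combines with nork of type e: type e.
[brell [wug nork]] — brell of type <e,<<e,<e,<t,t>>>,<e,e>>> combines with [wug nork] of type e: type <<e,<e,<t,t>>>,<e,e>>.
[[brell [wug nork]] spad] — [brell [wug nork]] of type <<e,<e,<t,t>>>,<e,e>> combines with spad of type <e,<e,<t,t>>>: type <e,e>.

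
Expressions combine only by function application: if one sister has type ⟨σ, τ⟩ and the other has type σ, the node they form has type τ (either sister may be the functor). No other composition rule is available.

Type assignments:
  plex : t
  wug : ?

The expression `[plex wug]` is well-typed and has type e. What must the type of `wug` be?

⟨t, e⟩

At [plex wug] (required: e): plex is t, which is not a function with range e; hence wug is the functor — type ⟨t, e⟩.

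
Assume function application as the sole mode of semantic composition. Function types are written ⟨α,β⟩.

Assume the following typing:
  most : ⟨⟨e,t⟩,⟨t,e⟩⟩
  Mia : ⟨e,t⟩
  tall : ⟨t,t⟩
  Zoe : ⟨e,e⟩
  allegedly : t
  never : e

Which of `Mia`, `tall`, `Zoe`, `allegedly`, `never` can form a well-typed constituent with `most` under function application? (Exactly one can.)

Mia — combines: most : ⟨⟨e,t⟩,⟨t,e⟩⟩ takes Mia : ⟨e,t⟩ as argument, giving ⟨t,e⟩.
tall : ⟨t,t⟩ — no; most wants ⟨e,t⟩, and tall wants t.
Zoe : ⟨e,e⟩ — no; most wants ⟨e,t⟩, and Zoe wants e.
allegedly : t — no; most wants ⟨e,t⟩, and allegedly wants nothing (atomic).
never : e — no; most wants ⟨e,t⟩, and never wants nothing (atomic).

Mia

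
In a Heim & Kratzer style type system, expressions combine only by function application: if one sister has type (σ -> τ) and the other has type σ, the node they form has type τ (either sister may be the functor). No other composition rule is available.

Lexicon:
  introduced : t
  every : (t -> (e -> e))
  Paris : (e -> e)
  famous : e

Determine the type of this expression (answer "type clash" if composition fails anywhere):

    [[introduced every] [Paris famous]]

At [introduced every], every : (t -> (e -> e)) takes introduced : t, giving (e -> e).
At [Paris famous], Paris : (e -> e) takes famous : e, giving e.
At [[introduced every] [Paris famous]], [introduced every] : (e -> e) takes [Paris famous] : e, giving e.

e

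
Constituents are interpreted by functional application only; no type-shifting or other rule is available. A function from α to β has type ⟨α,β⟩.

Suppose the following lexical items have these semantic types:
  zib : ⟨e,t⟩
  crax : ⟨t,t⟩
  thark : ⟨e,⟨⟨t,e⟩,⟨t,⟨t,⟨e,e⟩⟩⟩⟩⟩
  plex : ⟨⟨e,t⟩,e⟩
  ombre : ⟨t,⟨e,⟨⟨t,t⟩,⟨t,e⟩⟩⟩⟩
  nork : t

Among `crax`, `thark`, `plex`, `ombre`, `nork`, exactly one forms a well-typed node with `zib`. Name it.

crax : ⟨t,t⟩ — does not combine with zib.
thark : ⟨e,⟨⟨t,e⟩,⟨t,⟨t,⟨e,e⟩⟩⟩⟩⟩ — does not combine with zib.
plex — combines: plex : ⟨⟨e,t⟩,e⟩ takes zib : ⟨e,t⟩ as argument, giving e.
ombre : ⟨t,⟨e,⟨⟨t,t⟩,⟨t,e⟩⟩⟩⟩ — does not combine with zib.
nork : t — does not combine with zib.

plex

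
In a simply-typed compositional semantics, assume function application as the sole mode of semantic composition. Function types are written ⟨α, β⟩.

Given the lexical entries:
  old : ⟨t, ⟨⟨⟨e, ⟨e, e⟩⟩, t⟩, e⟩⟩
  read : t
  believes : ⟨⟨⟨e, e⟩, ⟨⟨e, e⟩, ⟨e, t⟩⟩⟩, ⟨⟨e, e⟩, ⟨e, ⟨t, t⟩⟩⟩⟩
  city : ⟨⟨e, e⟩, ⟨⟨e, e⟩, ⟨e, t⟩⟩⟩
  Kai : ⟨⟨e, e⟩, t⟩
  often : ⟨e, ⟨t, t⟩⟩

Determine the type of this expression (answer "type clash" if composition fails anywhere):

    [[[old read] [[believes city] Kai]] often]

[old read] — old of type ⟨t, ⟨⟨⟨e, ⟨e, e⟩⟩, t⟩, e⟩⟩ combines with read of type t: type ⟨⟨⟨e, ⟨e, e⟩⟩, t⟩, e⟩.
[believes city] — believes of type ⟨⟨⟨e, e⟩, ⟨⟨e, e⟩, ⟨e, t⟩⟩⟩, ⟨⟨e, e⟩, ⟨e, ⟨t, t⟩⟩⟩⟩ combines with city of type ⟨⟨e, e⟩, ⟨⟨e, e⟩, ⟨e, t⟩⟩⟩: type ⟨⟨e, e⟩, ⟨e, ⟨t, t⟩⟩⟩.
[[believes city] Kai]: ⟨⟨e, e⟩, ⟨e, ⟨t, t⟩⟩⟩ with ⟨⟨e, e⟩, t⟩ — neither is a function whose domain matches the other; composition fails here.

type clash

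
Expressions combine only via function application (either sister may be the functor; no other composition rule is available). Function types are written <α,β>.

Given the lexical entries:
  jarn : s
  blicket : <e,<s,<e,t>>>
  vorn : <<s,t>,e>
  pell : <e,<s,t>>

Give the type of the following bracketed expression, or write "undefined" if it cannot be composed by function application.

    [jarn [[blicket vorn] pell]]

[blicket vorn]: <e,<s,<e,t>>> with <<s,t>,e> — neither is a function whose domain matches the other; composition fails here.

undefined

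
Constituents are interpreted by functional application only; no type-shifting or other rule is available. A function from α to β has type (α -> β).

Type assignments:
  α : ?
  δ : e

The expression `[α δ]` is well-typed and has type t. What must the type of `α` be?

For [α δ] to have type t with δ of type e, α must be the function: α : (e -> t).

(e -> t)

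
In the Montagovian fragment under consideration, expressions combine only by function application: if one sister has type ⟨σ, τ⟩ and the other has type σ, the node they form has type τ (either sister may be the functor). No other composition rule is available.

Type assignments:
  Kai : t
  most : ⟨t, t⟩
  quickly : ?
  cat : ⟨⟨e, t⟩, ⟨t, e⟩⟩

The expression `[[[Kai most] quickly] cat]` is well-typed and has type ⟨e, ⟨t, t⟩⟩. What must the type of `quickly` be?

⟨t, ⟨⟨⟨e, t⟩, ⟨t, e⟩⟩, ⟨e, ⟨t, t⟩⟩⟩⟩

At [[[Kai most] quickly] cat] (required: ⟨e, ⟨t, t⟩⟩): cat is ⟨⟨e, t⟩, ⟨t, e⟩⟩, which is not a function with range ⟨e, ⟨t, t⟩⟩; hence [[Kai most] quickly] is the functor — type ⟨⟨⟨e, t⟩, ⟨t, e⟩⟩, ⟨e, ⟨t, t⟩⟩⟩.
At [[Kai most] quickly] (required: ⟨⟨⟨e, t⟩, ⟨t, e⟩⟩, ⟨e, ⟨t, t⟩⟩⟩): [Kai most] is t, which is not a function with range ⟨⟨⟨e, t⟩, ⟨t, e⟩⟩, ⟨e, ⟨t, t⟩⟩⟩; hence quickly is the functor — type ⟨t, ⟨⟨⟨e, t⟩, ⟨t, e⟩⟩, ⟨e, ⟨t, t⟩⟩⟩⟩.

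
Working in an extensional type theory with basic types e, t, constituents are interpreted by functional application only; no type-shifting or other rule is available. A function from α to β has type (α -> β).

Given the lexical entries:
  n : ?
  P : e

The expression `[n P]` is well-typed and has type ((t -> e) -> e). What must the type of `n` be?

(e -> ((t -> e) -> e))

At [n P] (required: ((t -> e) -> e)): P is e, which is not a function with range ((t -> e) -> e); hence n is the functor — type (e -> ((t -> e) -> e)).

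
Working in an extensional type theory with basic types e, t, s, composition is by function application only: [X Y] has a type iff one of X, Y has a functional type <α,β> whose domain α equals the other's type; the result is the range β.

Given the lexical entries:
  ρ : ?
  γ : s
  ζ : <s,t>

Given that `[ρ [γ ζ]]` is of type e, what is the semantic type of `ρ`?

[ρ [γ ζ]] is required to be e. [γ ζ] : t cannot yield e as functor, so ρ : <t,e>.

<t,e>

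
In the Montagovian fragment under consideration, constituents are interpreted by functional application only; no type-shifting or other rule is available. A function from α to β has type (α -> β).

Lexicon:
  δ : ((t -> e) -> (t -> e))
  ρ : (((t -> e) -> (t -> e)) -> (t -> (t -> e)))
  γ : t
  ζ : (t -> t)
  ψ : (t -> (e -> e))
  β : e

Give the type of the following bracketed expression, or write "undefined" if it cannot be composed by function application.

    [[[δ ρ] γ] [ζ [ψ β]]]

[δ ρ] — ρ of type (((t -> e) -> (t -> e)) -> (t -> (t -> e))) combines with δ of type ((t -> e) -> (t -> e)): type (t -> (t -> e)).
[[δ ρ] γ] — [δ ρ] of type (t -> (t -> e)) combines with γ of type t: type (t -> e).
At [ψ β]: neither (t -> (e -> e)) nor e can take the other as argument; the node is ill-typed.

undefined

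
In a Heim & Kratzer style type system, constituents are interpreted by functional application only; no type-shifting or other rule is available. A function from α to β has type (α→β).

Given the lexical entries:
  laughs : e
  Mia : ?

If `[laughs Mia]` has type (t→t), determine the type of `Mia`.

[laughs Mia] is required to be (t→t). laughs : e cannot yield (t→t) as functor, so Mia : (e→(t→t)).

(e→(t→t))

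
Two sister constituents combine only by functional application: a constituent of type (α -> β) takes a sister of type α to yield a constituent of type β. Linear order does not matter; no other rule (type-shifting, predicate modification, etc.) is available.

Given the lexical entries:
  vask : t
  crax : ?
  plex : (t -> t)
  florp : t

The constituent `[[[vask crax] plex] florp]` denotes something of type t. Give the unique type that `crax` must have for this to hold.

[[[vask crax] plex] florp] is required to be t. florp : t cannot yield t as functor, so [[vask crax] plex] : (t -> t).
[[vask crax] plex] is required to be (t -> t). plex : (t -> t) cannot yield (t -> t) as functor, so [vask crax] : ((t -> t) -> (t -> t)).
[vask crax] is required to be ((t -> t) -> (t -> t)). vask : t cannot yield ((t -> t) -> (t -> t)) as functor, so crax : (t -> ((t -> t) -> (t -> t))).

(t -> ((t -> t) -> (t -> t)))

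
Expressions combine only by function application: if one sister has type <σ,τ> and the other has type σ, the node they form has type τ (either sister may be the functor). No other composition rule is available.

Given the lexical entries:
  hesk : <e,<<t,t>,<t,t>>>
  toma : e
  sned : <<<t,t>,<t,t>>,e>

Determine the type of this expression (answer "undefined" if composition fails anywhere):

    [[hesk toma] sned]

e

[hesk toma]: hesk is <e,<<t,t>,<t,t>>>, toma is e; result <<t,t>,<t,t>>.
[[hesk toma] sned]: sned is <<<t,t>,<t,t>>,e>, [hesk toma] is <<t,t>,<t,t>>; result e.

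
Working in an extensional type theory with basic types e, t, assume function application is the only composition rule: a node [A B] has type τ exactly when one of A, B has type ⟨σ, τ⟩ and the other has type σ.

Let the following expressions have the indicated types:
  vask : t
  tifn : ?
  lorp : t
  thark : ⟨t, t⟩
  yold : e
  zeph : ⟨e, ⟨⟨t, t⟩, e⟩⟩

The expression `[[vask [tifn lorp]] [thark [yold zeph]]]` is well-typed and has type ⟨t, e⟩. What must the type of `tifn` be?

[[vask [tifn lorp]] [thark [yold zeph]]] is required to be ⟨t, e⟩. [thark [yold zeph]] : e cannot yield ⟨t, e⟩ as functor, so [vask [tifn lorp]] : ⟨e, ⟨t, e⟩⟩.
[vask [tifn lorp]] is required to be ⟨e, ⟨t, e⟩⟩. vask : t cannot yield ⟨e, ⟨t, e⟩⟩ as functor, so [tifn lorp] : ⟨t, ⟨e, ⟨t, e⟩⟩⟩.
[tifn lorp] is required to be ⟨t, ⟨e, ⟨t, e⟩⟩⟩. lorp : t cannot yield ⟨t, ⟨e, ⟨t, e⟩⟩⟩ as functor, so tifn : ⟨t, ⟨t, ⟨e, ⟨t, e⟩⟩⟩⟩.

⟨t, ⟨t, ⟨e, ⟨t, e⟩⟩⟩⟩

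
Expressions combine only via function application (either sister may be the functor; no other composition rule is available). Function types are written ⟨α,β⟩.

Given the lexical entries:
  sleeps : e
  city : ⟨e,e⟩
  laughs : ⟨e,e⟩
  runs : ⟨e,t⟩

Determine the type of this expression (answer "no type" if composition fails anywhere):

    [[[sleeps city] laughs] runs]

t

[sleeps city] — city of type ⟨e,e⟩ combines with sleeps of type e: type e.
[[sleeps city] laughs] — laughs of type ⟨e,e⟩ combines with [sleeps city] of type e: type e.
[[[sleeps city] laughs] runs] — runs of type ⟨e,t⟩ combines with [[sleeps city] laughs] of type e: type t.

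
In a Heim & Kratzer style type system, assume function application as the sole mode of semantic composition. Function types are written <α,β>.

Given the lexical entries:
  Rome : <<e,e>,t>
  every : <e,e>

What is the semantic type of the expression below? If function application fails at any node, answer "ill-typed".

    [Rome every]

[Rome every] — Rome of type <<e,e>,t> combines with every of type <e,e>: type t.

t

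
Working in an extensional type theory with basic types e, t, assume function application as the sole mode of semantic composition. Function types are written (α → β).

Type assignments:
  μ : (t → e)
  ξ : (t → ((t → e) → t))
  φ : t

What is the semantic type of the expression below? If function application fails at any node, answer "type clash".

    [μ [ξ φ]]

t

[ξ φ]: functor ξ : (t → ((t → e) → t)), argument φ : t; result ((t → e) → t).
[μ [ξ φ]]: functor [ξ φ] : ((t → e) → t), argument μ : (t → e); result t.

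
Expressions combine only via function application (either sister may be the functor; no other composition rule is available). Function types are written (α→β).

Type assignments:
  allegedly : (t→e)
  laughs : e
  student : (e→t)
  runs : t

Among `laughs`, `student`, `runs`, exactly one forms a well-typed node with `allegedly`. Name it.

runs

laughs : e — no; allegedly wants t, and laughs wants nothing (atomic).
student : (e→t) — no; allegedly wants t, and student wants e.
runs — combines: allegedly : (t→e) takes runs : t as argument, giving e.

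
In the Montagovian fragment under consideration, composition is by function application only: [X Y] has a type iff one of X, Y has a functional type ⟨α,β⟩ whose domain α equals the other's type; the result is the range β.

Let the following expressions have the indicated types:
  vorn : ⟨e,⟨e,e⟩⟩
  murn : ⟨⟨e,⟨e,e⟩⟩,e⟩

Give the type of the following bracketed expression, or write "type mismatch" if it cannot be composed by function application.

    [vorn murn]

At [vorn murn], murn : ⟨⟨e,⟨e,e⟩⟩,e⟩ takes vorn : ⟨e,⟨e,e⟩⟩, giving e.

e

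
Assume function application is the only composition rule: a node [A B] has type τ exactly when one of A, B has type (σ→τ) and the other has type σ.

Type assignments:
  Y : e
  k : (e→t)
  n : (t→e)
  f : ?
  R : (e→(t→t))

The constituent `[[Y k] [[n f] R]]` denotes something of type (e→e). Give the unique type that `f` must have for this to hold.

((t→e)→((e→(t→t))→(t→(e→e))))

[[Y k] [[n f] R]] must have type (e→e). The sister [Y k] has type t; that is not a function onto (e→e), so [[n f] R] must be the functor, of type (t→(e→e)).
[[n f] R] must have type (t→(e→e)). The sister R has type (e→(t→t)); that is not a function onto (t→(e→e)), so [n f] must be the functor, of type ((e→(t→t))→(t→(e→e))).
[n f] must have type ((e→(t→t))→(t→(e→e))). The sister n has type (t→e); that is not a function onto ((e→(t→t))→(t→(e→e))), so f must be the functor, of type ((t→e)→((e→(t→t))→(t→(e→e)))).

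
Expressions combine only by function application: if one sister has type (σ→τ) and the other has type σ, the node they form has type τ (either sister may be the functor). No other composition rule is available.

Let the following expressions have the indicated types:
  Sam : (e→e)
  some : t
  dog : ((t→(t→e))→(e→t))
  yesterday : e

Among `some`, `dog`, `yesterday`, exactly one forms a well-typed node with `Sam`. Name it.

some : t — no; Sam wants e, and some wants nothing (atomic).
dog : ((t→(t→e))→(e→t)) — no; Sam wants e, and dog wants (t→(t→e)).
yesterday — combines: Sam : (e→e) takes yesterday : e as argument, giving e.

yesterday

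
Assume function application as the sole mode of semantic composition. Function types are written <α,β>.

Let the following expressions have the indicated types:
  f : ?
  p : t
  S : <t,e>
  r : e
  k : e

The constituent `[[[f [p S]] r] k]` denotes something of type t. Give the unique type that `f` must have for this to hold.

<e,<e,<e,t>>>

[[[f [p S]] r] k] is required to be t. k : e cannot yield t as functor, so [[f [p S]] r] : <e,t>.
[[f [p S]] r] is required to be <e,t>. r : e cannot yield <e,t> as functor, so [f [p S]] : <e,<e,t>>.
[f [p S]] is required to be <e,<e,t>>. [p S] : e cannot yield <e,<e,t>> as functor, so f : <e,<e,<e,t>>>.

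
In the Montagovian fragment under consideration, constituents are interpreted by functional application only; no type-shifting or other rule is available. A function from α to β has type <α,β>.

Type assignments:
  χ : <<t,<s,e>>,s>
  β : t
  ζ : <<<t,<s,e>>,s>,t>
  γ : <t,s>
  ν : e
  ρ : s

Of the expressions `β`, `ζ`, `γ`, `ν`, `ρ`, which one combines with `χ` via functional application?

ζ

β : t — no; χ wants <t,<s,e>>, and β wants nothing (atomic).
ζ — combines: ζ : <<<t,<s,e>>,s>,t> takes χ : <<t,<s,e>>,s> as argument, giving t.
γ : <t,s> — no; χ wants <t,<s,e>>, and γ wants t.
ν : e — no; χ wants <t,<s,e>>, and ν wants nothing (atomic).
ρ : s — no; χ wants <t,<s,e>>, and ρ wants nothing (atomic).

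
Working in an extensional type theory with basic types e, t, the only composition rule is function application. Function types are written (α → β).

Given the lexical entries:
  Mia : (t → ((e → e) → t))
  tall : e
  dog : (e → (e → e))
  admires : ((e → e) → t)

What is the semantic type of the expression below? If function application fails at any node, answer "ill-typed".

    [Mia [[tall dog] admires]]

((e → e) → t)

[tall dog]: (e → (e → e)) applied to e yields (e → e).
[[tall dog] admires]: ((e → e) → t) applied to (e → e) yields t.
[Mia [[tall dog] admires]]: (t → ((e → e) → t)) applied to t yields ((e → e) → t).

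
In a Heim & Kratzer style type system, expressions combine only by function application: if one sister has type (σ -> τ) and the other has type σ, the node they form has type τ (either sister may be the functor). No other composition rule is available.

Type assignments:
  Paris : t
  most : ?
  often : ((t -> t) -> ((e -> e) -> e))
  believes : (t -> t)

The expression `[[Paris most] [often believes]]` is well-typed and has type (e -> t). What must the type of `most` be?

(t -> (((e -> e) -> e) -> (e -> t)))

For [[Paris most] [often believes]] to have type (e -> t) with [often believes] of type ((e -> e) -> e), [Paris most] must be the function: [Paris most] : (((e -> e) -> e) -> (e -> t)).
For [Paris most] to have type (((e -> e) -> e) -> (e -> t)) with Paris of type t, most must be the function: most : (t -> (((e -> e) -> e) -> (e -> t))).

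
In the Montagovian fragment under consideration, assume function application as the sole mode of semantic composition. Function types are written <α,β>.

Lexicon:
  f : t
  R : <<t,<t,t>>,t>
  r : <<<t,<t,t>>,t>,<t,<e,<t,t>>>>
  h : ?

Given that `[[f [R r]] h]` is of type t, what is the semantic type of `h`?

<<e,<t,t>>,t>

At [[f [R r]] h] (required: t): [f [R r]] is <e,<t,t>>, which is not a function with range t; hence h is the functor — type <<e,<t,t>>,t>.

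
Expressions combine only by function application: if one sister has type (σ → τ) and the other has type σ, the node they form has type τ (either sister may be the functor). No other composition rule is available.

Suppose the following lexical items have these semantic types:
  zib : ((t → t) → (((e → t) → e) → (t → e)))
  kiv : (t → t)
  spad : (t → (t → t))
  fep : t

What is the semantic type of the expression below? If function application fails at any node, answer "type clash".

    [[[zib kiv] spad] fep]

[zib kiv] — zib of type ((t → t) → (((e → t) → e) → (t → e))) combines with kiv of type (t → t): type (((e → t) → e) → (t → e)).
[[zib kiv] spad]: (((e → t) → e) → (t → e)) and (t → (t → t)) cannot combine by function application — type clash.

type clash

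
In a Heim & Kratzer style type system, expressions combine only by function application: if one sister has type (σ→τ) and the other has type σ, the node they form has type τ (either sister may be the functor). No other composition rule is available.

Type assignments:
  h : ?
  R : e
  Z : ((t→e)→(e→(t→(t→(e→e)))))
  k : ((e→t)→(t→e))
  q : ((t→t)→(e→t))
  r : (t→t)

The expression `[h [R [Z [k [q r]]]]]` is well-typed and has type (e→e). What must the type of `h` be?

[h [R [Z [k [q r]]]]] is required to be (e→e). [R [Z [k [q r]]]] : (t→(t→(e→e))) cannot yield (e→e) as functor, so h : ((t→(t→(e→e)))→(e→e)).

((t→(t→(e→e)))→(e→e))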